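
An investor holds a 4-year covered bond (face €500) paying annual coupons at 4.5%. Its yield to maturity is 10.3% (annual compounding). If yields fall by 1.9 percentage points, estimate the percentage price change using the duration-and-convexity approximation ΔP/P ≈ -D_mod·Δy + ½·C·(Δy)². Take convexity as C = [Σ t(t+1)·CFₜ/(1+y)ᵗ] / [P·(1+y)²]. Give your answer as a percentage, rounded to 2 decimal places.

+6.67%

With y = 0.103:
  t   CF        PV=CF/(1+0.103)^t    t·PV        t(t+1)·PV
  1        22.50        20.3989        20.3989          40.7978
  2        22.50        18.4940        36.9881         110.9642
  3        22.50        16.7670        50.3011         201.2043
  4       522.50       353.0078     1,412.0310       7,060.1551
  Σ                    408.6677     1,519.7191       7,413.1214
P = 408.6677; D_Mac = 3.71872 yrs; D_mod = 3.37146 yrs; C = 14.91007.
Duration effect: -3.37146 × (-0.019) = +0.064058
Convexity effect: 0.5 × 14.91007 × (-0.019)² = +0.0026913
ΔP/P ≈ +0.064058 + 0.0026913 = +0.066749 = +6.6749%.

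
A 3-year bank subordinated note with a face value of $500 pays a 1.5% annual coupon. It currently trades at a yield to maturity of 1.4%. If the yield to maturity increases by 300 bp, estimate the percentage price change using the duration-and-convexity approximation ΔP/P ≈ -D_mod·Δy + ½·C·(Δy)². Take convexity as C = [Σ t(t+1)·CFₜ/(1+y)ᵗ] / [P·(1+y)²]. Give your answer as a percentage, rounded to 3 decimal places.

With y = 0.014:
  t   CF        PV=CF/(1+0.014)^t    t·PV        t(t+1)·PV
  1         7.50         7.3964         7.3964          14.7929
  2         7.50         7.2943        14.5887          43.7660
  3       507.50       486.7682     1,460.3045       5,841.2182
  Σ                    501.4590     1,482.2897       5,899.7770
P = 501.4590; D_Mac = 2.95595 yrs; D_mod = 2.91514 yrs; C = 11.44259.
Duration effect: -2.91514 × (+0.03) = -0.087454
Convexity effect: 0.5 × 11.44259 × (0.03)² = +0.0051492
ΔP/P ≈ -0.087454 + 0.0051492 = -0.082305 = -8.2305%.

-8.231%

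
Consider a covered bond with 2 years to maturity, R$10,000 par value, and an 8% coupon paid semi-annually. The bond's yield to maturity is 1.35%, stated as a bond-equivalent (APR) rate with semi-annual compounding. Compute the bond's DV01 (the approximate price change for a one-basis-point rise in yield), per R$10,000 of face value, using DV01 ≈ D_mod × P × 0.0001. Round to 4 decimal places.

R$2.1285

Periodic yield y = 0.00675.
  t   CF        PV=CF/(1+0.00675)^t    t·PV
  1       400.00       397.3181       397.3181
  2       400.00       394.6542       789.3084
  3       400.00       392.0081     1,176.0244
  4    10,400.00    10,123.8753    40,495.5011
  Σ                 11,307.8557    42,858.1520
P = 11,307.8557; D_Mac = 3.79012 half-year periods = 1.89506 yrs; D_mod = 1.88236 yrs.
DV01 ≈ 1.88236 × 11,307.8557 × 0.0001 = 2.128540.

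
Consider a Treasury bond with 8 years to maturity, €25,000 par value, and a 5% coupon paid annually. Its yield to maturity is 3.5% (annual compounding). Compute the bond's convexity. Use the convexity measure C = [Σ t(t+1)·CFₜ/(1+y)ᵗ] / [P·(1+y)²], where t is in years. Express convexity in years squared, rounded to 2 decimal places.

54.48

With y = 0.035:
  t   CF        PV=CF/(1+0.035)^t    t·PV        t(t+1)·PV
  1     1,250.00     1,207.7295     1,207.7295       2,415.4589
  2     1,250.00     1,166.8884     2,333.7768       7,001.3303
  3     1,250.00     1,127.4284     3,382.2851      13,529.1406
  4     1,250.00     1,089.3028     4,357.2111      21,786.0557
  5     1,250.00     1,052.4665     5,262.3323      31,573.9938
  6     1,250.00     1,016.8758     6,101.2548      42,708.7838
  7     1,250.00       982.4887     6,877.4209      55,019.3672
  8    26,250.00    19,934.5534   159,476.4268   1,435,287.8412
  Σ                 27,577.7333   188,998.4373   1,609,321.9715
P = 27,577.7333.
Convexity = Σ t(t+1)·PV / [P·(1+y)²] = 1,609,321.9715 / (27,577.7333 × 1.071225) = 54.47581.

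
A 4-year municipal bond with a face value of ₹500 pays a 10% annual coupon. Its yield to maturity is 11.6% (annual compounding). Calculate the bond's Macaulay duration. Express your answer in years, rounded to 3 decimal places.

3.473 years

Periodic yield y = 0.116. Discount each cash flow and weight by its year:
  t   CF        PV=CF/(1+0.116)^t    t·PV
  1        50.00        44.8029        44.8029
  2        50.00        40.1459        80.2919
  3        50.00        35.9731       107.9192
  4       550.00       354.5732     1,418.2928
  Σ                    475.4951     1,651.3067
Price P = Σ PV = 475.4951.
Macaulay duration = Σ(t·PV) / P = 1,651.3067 / 475.4951 = 3.47282 years.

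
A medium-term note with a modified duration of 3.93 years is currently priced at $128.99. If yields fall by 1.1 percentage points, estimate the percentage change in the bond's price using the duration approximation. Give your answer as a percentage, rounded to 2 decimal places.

Duration approximation: ΔP/P ≈ -D_mod · Δy = -3.93 × (-0.011) = +0.043230.
As a percentage: +4.3230%.

+4.32%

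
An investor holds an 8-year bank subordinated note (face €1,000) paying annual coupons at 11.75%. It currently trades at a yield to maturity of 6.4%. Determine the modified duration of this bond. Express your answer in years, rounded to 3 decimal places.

Periodic yield y = 0.064. First find Macaulay duration:
  t   CF        PV=CF/(1+0.064)^t    t·PV
  1       117.50       110.4323       110.4323
  2       117.50       103.7898       207.5796
  3       117.50        97.5468       292.6404
  4       117.50        91.6793       366.7173
  5       117.50        86.1648       430.8238
  6       117.50        80.9819       485.8916
  7       117.50        76.1108       532.7758
  8     1,117.50       680.3220     5,442.5759
  Σ                  1,327.0277     7,869.4367
P = 1,327.0277; Macaulay duration = 7,869.4367 / 1,327.0277 = 5.93012 years.
Modified duration = D_Mac / (1 + y) = 5.93012 / 1.064 = 5.57342 years.

5.573 years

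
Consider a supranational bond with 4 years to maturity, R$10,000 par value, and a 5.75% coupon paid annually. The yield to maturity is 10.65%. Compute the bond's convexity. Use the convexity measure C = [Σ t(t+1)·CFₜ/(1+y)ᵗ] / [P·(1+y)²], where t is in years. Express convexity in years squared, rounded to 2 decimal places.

14.47

With y = 0.1065:
  t   CF        PV=CF/(1+0.1065)^t    t·PV        t(t+1)·PV
  1       575.00       519.6566       519.6566       1,039.3131
  2       575.00       469.6399       939.2798       2,817.8395
  3       575.00       424.4373     1,273.3120       5,093.2481
  4    10,575.00     7,054.6375    28,218.5500     141,092.7501
  Σ                  8,468.3713    30,950.7985     150,043.1510
P = 8,468.3713.
Convexity = Σ t(t+1)·PV / [P·(1+y)²] = 150,043.1510 / (8,468.3713 × 1.224342) = 14.47150.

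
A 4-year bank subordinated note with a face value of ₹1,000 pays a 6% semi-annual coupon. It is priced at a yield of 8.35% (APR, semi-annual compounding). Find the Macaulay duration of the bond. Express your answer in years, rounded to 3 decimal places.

Periodic yield y = 0.04175. Discount each cash flow and weight by its period:
  t   CF        PV=CF/(1+0.04175)^t    t·PV
  1        30.00        28.7977        28.7977
  2        30.00        27.6436        55.2872
  3        30.00        26.5357        79.6071
  4        30.00        25.4722       101.8890
  5        30.00        24.4514       122.2570
  6        30.00        23.4715       140.8288
  7        30.00        22.5308       157.7156
  8     1,030.00       742.5559     5,940.4472
  Σ                    921.4588     6,626.8296
Price P = Σ PV = 921.4588.
Macaulay duration = Σ(t·PV) / P = 6,626.8296 / 921.4588 = 7.19167 half-year periods.
In years: 7.19167 / 2 = 3.59584 years.

3.596 years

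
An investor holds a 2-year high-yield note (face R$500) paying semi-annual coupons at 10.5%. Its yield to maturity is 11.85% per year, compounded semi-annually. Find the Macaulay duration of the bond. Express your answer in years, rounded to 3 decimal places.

1.853 years

Periodic yield y = 0.05925. Discount each cash flow and weight by its period:
  t   CF        PV=CF/(1+0.05925)^t    t·PV
  1        26.25        24.7817        24.7817
  2        26.25        23.3955        46.7910
  3        26.25        22.0869        66.2606
  4       526.25       418.0211     1,672.0845
  Σ                    488.2852     1,809.9177
Price P = Σ PV = 488.2852.
Macaulay duration = Σ(t·PV) / P = 1,809.9177 / 488.2852 = 3.70668 half-year periods.
In years: 3.70668 / 2 = 1.85334 years.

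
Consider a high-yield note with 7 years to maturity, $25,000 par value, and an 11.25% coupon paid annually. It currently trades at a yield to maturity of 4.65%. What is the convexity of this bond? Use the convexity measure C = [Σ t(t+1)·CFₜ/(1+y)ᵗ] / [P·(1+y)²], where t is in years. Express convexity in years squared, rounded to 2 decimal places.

36.54

With y = 0.0465:
  t   CF        PV=CF/(1+0.0465)^t    t·PV        t(t+1)·PV
  1     2,812.50     2,687.5299     2,687.5299       5,375.0597
  2     2,812.50     2,568.1126     5,136.2252      15,408.6757
  3     2,812.50     2,454.0016     7,362.0047      29,448.0186
  4     2,812.50     2,344.9609     9,379.8435      46,899.2174
  5     2,812.50     2,240.7653    11,203.8264      67,222.9586
  6     2,812.50     2,141.1995    12,847.1971      89,930.3794
  7    27,812.50    20,233.2384   141,632.6691   1,133,061.3528
  Σ                 34,669.8081   190,249.2958   1,387,345.6623
P = 34,669.8081.
Convexity = Σ t(t+1)·PV / [P·(1+y)²] = 1,387,345.6623 / (34,669.8081 × 1.095162) = 36.53884.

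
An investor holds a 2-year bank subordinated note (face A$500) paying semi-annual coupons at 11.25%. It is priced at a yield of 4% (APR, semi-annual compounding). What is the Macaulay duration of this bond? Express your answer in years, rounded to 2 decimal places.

1.86 years

Periodic yield y = 0.02. Discount each cash flow and weight by its period:
  t   CF        PV=CF/(1+0.02)^t    t·PV
  1       28.125        27.5735        27.5735
  2       28.125        27.0329        54.0657
  3       28.125        26.5028        79.5084
  4      528.125       487.9059     1,951.6235
  Σ                    569.0151     2,112.7712
Price P = Σ PV = 569.0151.
Macaulay duration = Σ(t·PV) / P = 2,112.7712 / 569.0151 = 3.71303 half-year periods.
In years: 3.71303 / 2 = 1.85652 years.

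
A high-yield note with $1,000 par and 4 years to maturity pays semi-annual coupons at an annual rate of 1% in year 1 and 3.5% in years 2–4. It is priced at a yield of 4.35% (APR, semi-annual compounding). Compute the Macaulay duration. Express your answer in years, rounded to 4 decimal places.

3.8401 years

Periodic yield y = 0.02175. Discount each cash flow and weight by its period:
  t   CF        PV=CF/(1+0.02175)^t    t·PV
  1         5.00         4.8936         4.8936
  2         5.00         4.7894         9.5788
  3        17.50        16.4061        49.2182
  4        17.50        16.0568        64.2273
  5        17.50        15.7150        78.5751
  6        17.50        15.3805        92.2829
  7        17.50        15.0531       105.3716
  8     1,017.50       856.5984     6,852.7870
  Σ                    944.8928     7,256.9344
Price P = Σ PV = 944.8928.
Macaulay duration = Σ(t·PV) / P = 7,256.9344 / 944.8928 = 7.68017 half-year periods.
In years: 7.68017 / 2 = 3.84008 years.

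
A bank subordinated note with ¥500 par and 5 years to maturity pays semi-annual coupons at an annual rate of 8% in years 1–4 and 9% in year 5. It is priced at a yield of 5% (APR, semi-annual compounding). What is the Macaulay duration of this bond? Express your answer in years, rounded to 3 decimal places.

Periodic yield y = 0.025. Discount each cash flow and weight by its period:
  t   CF        PV=CF/(1+0.025)^t    t·PV
  1        20.00        19.5122        19.5122
  2        20.00        19.0363        38.0726
  3        20.00        18.5720        55.7160
  4        20.00        18.1190        72.4761
  5        20.00        17.6771        88.3854
  6        20.00        17.2459       103.4756
  7        20.00        16.8253       117.7771
  8        20.00        16.4149       131.3195
  9        22.50        18.0164       162.1475
  10      522.50       408.1762     4,081.7616
  Σ                    569.5953     4,870.6436
Price P = Σ PV = 569.5953.
Macaulay duration = Σ(t·PV) / P = 4,870.6436 / 569.5953 = 8.55106 half-year periods.
In years: 8.55106 / 2 = 4.27553 years.

4.276 years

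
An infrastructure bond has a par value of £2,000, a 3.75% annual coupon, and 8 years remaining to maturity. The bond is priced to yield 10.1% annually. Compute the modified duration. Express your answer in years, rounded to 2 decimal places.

Periodic yield y = 0.101. First find Macaulay duration:
  t   CF        PV=CF/(1+0.101)^t    t·PV
  1        75.00        68.1199        68.1199
  2        75.00        61.8709       123.7419
  3        75.00        56.1952       168.5856
  4        75.00        51.0402       204.1606
  5        75.00        46.3580       231.7900
  6        75.00        42.1054       252.6321
  7        75.00        38.2428       267.6998
  8     2,075.00       960.9915     7,687.9321
  Σ                  1,324.9239     9,004.6620
P = 1,324.9239; Macaulay duration = 9,004.6620 / 1,324.9239 = 6.79636 years.
Modified duration = D_Mac / (1 + y) = 6.79636 / 1.101 = 6.17290 years.

6.17 years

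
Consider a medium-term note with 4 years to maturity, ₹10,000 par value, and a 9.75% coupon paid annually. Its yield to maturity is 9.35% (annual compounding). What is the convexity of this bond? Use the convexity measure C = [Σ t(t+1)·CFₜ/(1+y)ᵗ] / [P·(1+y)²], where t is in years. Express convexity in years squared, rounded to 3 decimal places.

13.966

With y = 0.0935:
  t   CF        PV=CF/(1+0.0935)^t    t·PV        t(t+1)·PV
  1       975.00       891.6324       891.6324       1,783.2647
  2       975.00       815.3931     1,630.7862       4,892.3587
  3       975.00       745.6727     2,237.0182       8,948.0726
  4    10,975.00     7,675.9013    30,703.6050     153,518.0252
  Σ                 10,128.5995    35,463.0418     169,141.7212
P = 10,128.5995.
Convexity = Σ t(t+1)·PV / [P·(1+y)²] = 169,141.7212 / (10,128.5995 × 1.195742) = 13.96573.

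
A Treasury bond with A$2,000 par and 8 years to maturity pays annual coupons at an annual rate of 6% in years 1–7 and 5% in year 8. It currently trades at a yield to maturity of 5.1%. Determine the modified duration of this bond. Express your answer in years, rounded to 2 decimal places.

6.30 years

Periodic yield y = 0.051. First find Macaulay duration:
  t   CF        PV=CF/(1+0.051)^t    t·PV
  1       120.00       114.1770       114.1770
  2       120.00       108.6365       217.2730
  3       120.00       103.3649       310.0947
  4       120.00        98.3491       393.3964
  5       120.00        93.5767       467.8834
  6       120.00        89.0359       534.2152
  7       120.00        84.7154       593.0076
  8     2,100.00     1,410.5795    11,284.6360
  Σ                  2,102.4349    13,914.6833
P = 2,102.4349; Macaulay duration = 13,914.6833 / 2,102.4349 = 6.61837 years.
Modified duration = D_Mac / (1 + y) = 6.61837 / 1.051 = 6.29721 years.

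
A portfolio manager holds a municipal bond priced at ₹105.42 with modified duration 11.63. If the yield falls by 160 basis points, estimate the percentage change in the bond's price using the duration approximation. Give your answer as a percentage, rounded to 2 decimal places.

+18.61%

Duration approximation: ΔP/P ≈ -D_mod · Δy = -11.63 × (-0.016) = +0.186080.
As a percentage: +18.6080%.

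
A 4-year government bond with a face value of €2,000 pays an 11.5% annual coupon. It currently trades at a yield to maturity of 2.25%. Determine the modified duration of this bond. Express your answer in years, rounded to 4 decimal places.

Periodic yield y = 0.0225. First find Macaulay duration:
  t   CF        PV=CF/(1+0.0225)^t    t·PV
  1       230.00       224.9389       224.9389
  2       230.00       219.9891       439.9782
  3       230.00       215.1483       645.4449
  4     2,230.00     2,040.1007     8,160.4026
  Σ                  2,700.1769     9,470.7646
P = 2,700.1769; Macaulay duration = 9,470.7646 / 2,700.1769 = 3.50746 years.
Modified duration = D_Mac / (1 + y) = 3.50746 / 1.0225 = 3.43028 years.

3.4303 years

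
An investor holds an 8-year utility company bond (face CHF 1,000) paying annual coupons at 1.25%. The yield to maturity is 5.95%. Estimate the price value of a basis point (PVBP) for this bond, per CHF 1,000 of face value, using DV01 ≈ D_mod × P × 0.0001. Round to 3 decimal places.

Periodic yield y = 0.0595.
  t   CF        PV=CF/(1+0.0595)^t    t·PV
  1        12.50        11.7980        11.7980
  2        12.50        11.1355        22.2709
  3        12.50        10.5101        31.5303
  4        12.50         9.9199        39.6795
  5        12.50         9.3628        46.8139
  6        12.50         8.8370        53.0219
  7        12.50         8.3407        58.3850
  8     1,012.50       637.6573     5,101.2585
  Σ                    707.5613     5,364.7581
P = 707.5613; D_Mac = 7.58204 yrs; D_mod = 7.15624 yrs.
DV01 ≈ 7.15624 × 707.5613 × 0.0001 = 0.506348.

CHF 0.506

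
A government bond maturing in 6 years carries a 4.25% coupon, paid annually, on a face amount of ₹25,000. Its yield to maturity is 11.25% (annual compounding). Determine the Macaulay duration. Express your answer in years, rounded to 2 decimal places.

Periodic yield y = 0.1125. Discount each cash flow and weight by its year:
  t   CF        PV=CF/(1+0.1125)^t    t·PV
  1     1,062.50       955.0562       955.0562
  2     1,062.50       858.4775     1,716.9549
  3     1,062.50       771.6651     2,314.9954
  4     1,062.50       693.6316     2,774.5263
  5     1,062.50       623.4891     3,117.4453
  6    26,062.50    13,747.2539    82,483.5235
  Σ                 17,649.5733    93,362.5017
Price P = Σ PV = 17,649.5733.
Macaulay duration = Σ(t·PV) / P = 93,362.5017 / 17,649.5733 = 5.28979 years.

5.29 years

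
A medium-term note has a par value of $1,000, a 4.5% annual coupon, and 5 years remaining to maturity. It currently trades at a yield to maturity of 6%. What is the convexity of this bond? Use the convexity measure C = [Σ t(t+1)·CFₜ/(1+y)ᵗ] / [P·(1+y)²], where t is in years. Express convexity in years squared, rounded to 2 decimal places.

23.67

With y = 0.06:
  t   CF        PV=CF/(1+0.06)^t    t·PV        t(t+1)·PV
  1        45.00        42.4528        42.4528          84.9057
  2        45.00        40.0498        80.0997         240.2990
  3        45.00        37.7829       113.3486         453.3944
  4        45.00        35.6442       142.5769         712.8843
  5     1,045.00       780.8848     3,904.4240      23,426.5437
  Σ                    936.8145     4,282.9019      24,918.0271
P = 936.8145.
Convexity = Σ t(t+1)·PV / [P·(1+y)²] = 24,918.0271 / (936.8145 × 1.123600) = 23.67273.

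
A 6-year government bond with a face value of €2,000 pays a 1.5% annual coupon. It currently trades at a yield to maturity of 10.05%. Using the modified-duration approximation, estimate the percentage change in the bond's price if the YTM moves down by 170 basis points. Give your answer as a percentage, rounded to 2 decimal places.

Periodic yield y = 0.1005. Modified duration first:
  t   CF        PV=CF/(1+0.1005)^t    t·PV
  1        30.00        27.2603        27.2603
  2        30.00        24.7709        49.5417
  3        30.00        22.5087        67.5262
  4        30.00        20.4532        81.8128
  5        30.00        18.5854        92.9268
  6     2,030.00     1,142.7619     6,856.5715
  Σ                  1,256.3404     7,175.6393
P = 1,256.3404; D_Mac = 5.71154 yrs; D_mod = 5.71154/(1+0.1005) = 5.18995 yrs.
ΔP/P ≈ -D_mod · Δy = -5.18995 × (-0.017) = +0.088229 = +8.8229%.

+8.82%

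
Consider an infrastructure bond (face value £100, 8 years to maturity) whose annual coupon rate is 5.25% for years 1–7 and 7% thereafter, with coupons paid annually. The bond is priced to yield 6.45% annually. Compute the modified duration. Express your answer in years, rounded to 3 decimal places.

6.287 years

Periodic yield y = 0.0645. First find Macaulay duration:
  t   CF        PV=CF/(1+0.0645)^t    t·PV
  1         5.25         4.9319         4.9319
  2         5.25         4.6331         9.2661
  3         5.25         4.3523        13.0570
  4         5.25         4.0886        16.3545
  5         5.25         3.8409        19.2044
  6         5.25         3.6082        21.6489
  7         5.25         3.3895        23.7267
  8       107.00        64.8961       519.1686
  Σ                     93.7406       627.3582
P = 93.7406; Macaulay duration = 627.3582 / 93.7406 = 6.69249 years.
Modified duration = D_Mac / (1 + y) = 6.69249 / 1.0645 = 6.28698 years.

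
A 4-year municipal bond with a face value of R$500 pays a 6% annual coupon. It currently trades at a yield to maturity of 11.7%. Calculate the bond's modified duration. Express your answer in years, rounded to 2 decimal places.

Periodic yield y = 0.117. First find Macaulay duration:
  t   CF        PV=CF/(1+0.117)^t    t·PV
  1        30.00        26.8577        26.8577
  2        30.00        24.0445        48.0889
  3        30.00        21.5259        64.5778
  4       530.00       340.4577     1,361.8309
  Σ                    412.8857     1,501.3552
P = 412.8857; Macaulay duration = 1,501.3552 / 412.8857 = 3.63625 years.
Modified duration = D_Mac / (1 + y) = 3.63625 / 1.117 = 3.25537 years.

3.26 years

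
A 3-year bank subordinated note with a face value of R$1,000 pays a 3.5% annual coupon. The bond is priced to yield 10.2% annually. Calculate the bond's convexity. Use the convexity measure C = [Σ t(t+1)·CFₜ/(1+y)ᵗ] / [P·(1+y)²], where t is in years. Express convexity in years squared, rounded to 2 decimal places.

With y = 0.102:
  t   CF        PV=CF/(1+0.102)^t    t·PV        t(t+1)·PV
  1        35.00        31.7604        31.7604          63.5209
  2        35.00        28.8207        57.6414         172.9243
  3     1,035.00       773.3847     2,320.1540       9,280.6162
  Σ                    833.9658     2,409.5559       9,517.0614
P = 833.9658.
Convexity = Σ t(t+1)·PV / [P·(1+y)²] = 9,517.0614 / (833.9658 × 1.214404) = 9.39705.

9.40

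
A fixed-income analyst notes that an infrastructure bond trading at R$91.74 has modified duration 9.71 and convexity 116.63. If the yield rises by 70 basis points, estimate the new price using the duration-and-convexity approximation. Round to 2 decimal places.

R$85.77

Duration effect: -D_mod·Δy = -9.71 × (+0.007) = -0.067970
Convexity effect: ½·C·(Δy)² = 0.5 × 116.63 × (0.007)² = +0.002857435
ΔP/P ≈ -0.067970 + 0.002857435 = -0.065112565
New price ≈ 91.74 × (1 - 0.065112565) = 85.7665732869.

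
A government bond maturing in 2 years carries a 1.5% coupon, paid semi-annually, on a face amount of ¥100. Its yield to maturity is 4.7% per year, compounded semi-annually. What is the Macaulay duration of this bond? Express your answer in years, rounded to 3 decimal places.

1.977 years

Periodic yield y = 0.0235. Discount each cash flow and weight by its period:
  t   CF        PV=CF/(1+0.0235)^t    t·PV
  1         0.75         0.7328         0.7328
  2         0.75         0.7160         1.4319
  3         0.75         0.6995         2.0985
  4       100.75        91.8108       367.2431
  Σ                     93.9590       371.5063
Price P = Σ PV = 93.9590.
Macaulay duration = Σ(t·PV) / P = 371.5063 / 93.9590 = 3.95392 half-year periods.
In years: 3.95392 / 2 = 1.97696 years.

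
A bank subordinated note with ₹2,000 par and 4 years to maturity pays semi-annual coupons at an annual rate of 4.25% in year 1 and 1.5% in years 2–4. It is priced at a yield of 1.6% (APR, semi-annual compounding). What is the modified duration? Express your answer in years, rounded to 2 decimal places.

3.78 years

Periodic yield y = 0.008. First find Macaulay duration:
  t   CF        PV=CF/(1+0.008)^t    t·PV
  1        42.50        42.1627        42.1627
  2        42.50        41.8281        83.6561
  3        15.00        14.6457        43.9371
  4        15.00        14.5294        58.1178
  5        15.00        14.4141        72.0707
  6        15.00        14.2997        85.7984
  7        15.00        14.1862        99.3037
  8     2,015.00     1,890.5614    15,124.4914
  Σ                  2,046.6275    15,609.5380
P = 2,046.6275; Macaulay duration = 15,609.5380 / 2,046.6275 = 7.62696 half-year periods = 3.81348 years.
Modified duration = D_Mac / (1 + y) = 3.81348 / 1.008 = 3.78321 years.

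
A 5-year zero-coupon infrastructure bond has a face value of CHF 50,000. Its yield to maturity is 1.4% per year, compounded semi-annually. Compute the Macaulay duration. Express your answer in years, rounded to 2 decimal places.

5.00 years

A zero-coupon bond has a single cash flow at maturity, so its Macaulay duration equals its maturity: 5 years.
(Equivalently: 10 semi-annual periods ÷ 2 = 5 years.)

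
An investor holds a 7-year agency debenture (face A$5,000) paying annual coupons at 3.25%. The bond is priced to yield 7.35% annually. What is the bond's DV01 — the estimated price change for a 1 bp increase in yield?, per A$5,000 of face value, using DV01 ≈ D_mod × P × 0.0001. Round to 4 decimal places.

A$2.2841

Periodic yield y = 0.0735.
  t   CF        PV=CF/(1+0.0735)^t    t·PV
  1       162.50       151.3740       151.3740
  2       162.50       141.0098       282.0196
  3       162.50       131.3552       394.0656
  4       162.50       122.3616       489.4464
  5       162.50       113.9838       569.9190
  6       162.50       106.1796       637.0776
  7     5,162.50     3,142.2861    21,996.0026
  Σ                  3,908.5501    24,519.9048
P = 3,908.5501; D_Mac = 6.27340 yrs; D_mod = 5.84388 yrs.
DV01 ≈ 5.84388 × 3,908.5501 × 0.0001 = 2.284109.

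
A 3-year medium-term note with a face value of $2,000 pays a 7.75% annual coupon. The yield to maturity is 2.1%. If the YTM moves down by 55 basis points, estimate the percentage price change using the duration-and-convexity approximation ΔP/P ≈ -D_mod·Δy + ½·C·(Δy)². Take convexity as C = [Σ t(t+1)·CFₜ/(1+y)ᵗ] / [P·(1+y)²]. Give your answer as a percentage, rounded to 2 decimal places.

+1.53%

With y = 0.021:
  t   CF        PV=CF/(1+0.021)^t    t·PV        t(t+1)·PV
  1       155.00       151.8119       151.8119         303.6239
  2       155.00       148.6895       297.3789         892.1368
  3     2,155.00     2,024.7437     6,074.2310      24,296.9239
  Σ                  2,325.2451     6,523.4219      25,492.6847
P = 2,325.2451; D_Mac = 2.80548 yrs; D_mod = 2.74777 yrs; C = 10.51708.
Duration effect: -2.74777 × (-0.0055) = +0.015113
Convexity effect: 0.5 × 10.51708 × (-0.0055)² = +0.0001591
ΔP/P ≈ +0.015113 + 0.0001591 = +0.015272 = +1.5272%.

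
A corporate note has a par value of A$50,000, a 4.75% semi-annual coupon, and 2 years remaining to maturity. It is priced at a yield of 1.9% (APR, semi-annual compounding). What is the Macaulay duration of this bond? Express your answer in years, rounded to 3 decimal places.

Periodic yield y = 0.0095. Discount each cash flow and weight by its period:
  t   CF        PV=CF/(1+0.0095)^t    t·PV
  1     1,187.50     1,176.3249     1,176.3249
  2     1,187.50     1,165.2550     2,330.5100
  3     1,187.50     1,154.2892     3,462.8677
  4    51,187.50    49,287.7084   197,150.8334
  Σ                 52,783.5775   204,120.5360
Price P = Σ PV = 52,783.5775.
Macaulay duration = Σ(t·PV) / P = 204,120.5360 / 52,783.5775 = 3.86712 half-year periods.
In years: 3.86712 / 2 = 1.93356 years.

1.934 years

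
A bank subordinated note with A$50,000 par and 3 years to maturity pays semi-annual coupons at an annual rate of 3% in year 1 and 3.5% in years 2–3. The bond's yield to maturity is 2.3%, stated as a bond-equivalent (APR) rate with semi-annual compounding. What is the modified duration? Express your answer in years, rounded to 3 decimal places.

Periodic yield y = 0.0115. First find Macaulay duration:
  t   CF        PV=CF/(1+0.0115)^t    t·PV
  1       750.00       741.4731       741.4731
  2       750.00       733.0431     1,466.0861
  3       875.00       845.4937     2,536.4812
  4       875.00       835.8811     3,343.5244
  5       875.00       826.3778     4,131.8888
  6    50,875.00    47,501.6942   285,010.1653
  Σ                 51,483.9629   297,229.6188
P = 51,483.9629; Macaulay duration = 297,229.6188 / 51,483.9629 = 5.77325 half-year periods = 2.88662 years.
Modified duration = D_Mac / (1 + y) = 2.88662 / 1.0115 = 2.85380 years.

2.854 years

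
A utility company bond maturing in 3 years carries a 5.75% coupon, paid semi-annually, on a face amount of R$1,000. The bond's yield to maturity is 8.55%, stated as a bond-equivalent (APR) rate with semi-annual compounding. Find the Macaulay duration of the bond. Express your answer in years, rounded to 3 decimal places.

2.789 years

Periodic yield y = 0.04275. Discount each cash flow and weight by its period:
  t   CF        PV=CF/(1+0.04275)^t    t·PV
  1        28.75        27.5713        27.5713
  2        28.75        26.4410        52.8819
  3        28.75        25.3570        76.0709
  4        28.75        24.3174        97.2696
  5        28.75        23.3204       116.6022
  6     1,028.75       800.2555     4,801.5329
  Σ                    927.2626     5,171.9289
Price P = Σ PV = 927.2626.
Macaulay duration = Σ(t·PV) / P = 5,171.9289 / 927.2626 = 5.57763 half-year periods.
In years: 5.57763 / 2 = 2.78882 years.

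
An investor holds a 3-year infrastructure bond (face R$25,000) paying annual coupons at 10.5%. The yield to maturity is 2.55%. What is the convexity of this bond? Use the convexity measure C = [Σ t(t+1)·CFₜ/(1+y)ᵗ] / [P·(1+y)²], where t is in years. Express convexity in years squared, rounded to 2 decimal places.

10.15

With y = 0.0255:
  t   CF        PV=CF/(1+0.0255)^t    t·PV        t(t+1)·PV
  1     2,625.00     2,559.7270     2,559.7270       5,119.4539
  2     2,625.00     2,496.0770     4,992.1540      14,976.4620
  3    27,625.00    25,615.0550    76,845.1650     307,380.6599
  Σ                 30,670.8590    84,397.0459     327,476.5758
P = 30,670.8590.
Convexity = Σ t(t+1)·PV / [P·(1+y)²] = 327,476.5758 / (30,670.8590 × 1.051650) = 10.15273.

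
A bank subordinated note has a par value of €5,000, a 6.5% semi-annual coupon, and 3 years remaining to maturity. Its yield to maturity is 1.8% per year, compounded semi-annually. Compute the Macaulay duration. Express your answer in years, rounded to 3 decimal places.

Periodic yield y = 0.009. Discount each cash flow and weight by its period:
  t   CF        PV=CF/(1+0.009)^t    t·PV
  1       162.50       161.0505       161.0505
  2       162.50       159.6140       319.2280
  3       162.50       158.1903       474.5709
  4       162.50       156.7793       627.1172
  5       162.50       155.3809       776.9043
  6     5,162.50     4,892.2999    29,353.7991
  Σ                  5,683.3149    31,712.6701
Price P = Σ PV = 5,683.3149.
Macaulay duration = Σ(t·PV) / P = 31,712.6701 / 5,683.3149 = 5.57996 half-year periods.
In years: 5.57996 / 2 = 2.78998 years.

2.790 years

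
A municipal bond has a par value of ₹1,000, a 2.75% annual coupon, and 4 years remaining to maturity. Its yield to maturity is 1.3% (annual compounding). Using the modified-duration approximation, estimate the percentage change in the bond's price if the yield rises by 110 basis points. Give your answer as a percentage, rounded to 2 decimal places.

Periodic yield y = 0.013. Modified duration first:
  t   CF        PV=CF/(1+0.013)^t    t·PV
  1        27.50        27.1471        27.1471
  2        27.50        26.7987        53.5974
  3        27.50        26.4548        79.3644
  4     1,027.50       975.7623     3,903.0493
  Σ                  1,056.1629     4,063.1582
P = 1,056.1629; D_Mac = 3.84709 yrs; D_mod = 3.84709/(1+0.013) = 3.79772 yrs.
ΔP/P ≈ -D_mod · Δy = -3.79772 × (+0.011) = -0.041775 = -4.1775%.

-4.18%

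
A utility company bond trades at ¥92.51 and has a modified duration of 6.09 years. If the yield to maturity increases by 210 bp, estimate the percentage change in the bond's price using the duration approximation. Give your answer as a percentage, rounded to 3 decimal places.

Duration approximation: ΔP/P ≈ -D_mod · Δy = -6.09 × (+0.021) = -0.127890.
As a percentage: -12.7890%.

-12.789%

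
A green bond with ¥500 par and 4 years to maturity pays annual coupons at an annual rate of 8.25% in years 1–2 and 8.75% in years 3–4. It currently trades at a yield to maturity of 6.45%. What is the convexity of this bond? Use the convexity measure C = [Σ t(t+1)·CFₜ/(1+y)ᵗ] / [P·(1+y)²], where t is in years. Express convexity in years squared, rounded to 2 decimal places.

15.18

With y = 0.0645:
  t   CF        PV=CF/(1+0.0645)^t    t·PV        t(t+1)·PV
  1        41.25        38.7506        38.7506          77.5012
  2        41.25        36.4026        72.8052         218.4157
  3        43.75        36.2695       108.8084         435.2335
  4       543.75       423.4641     1,693.8564       8,469.2822
  Σ                    534.8868     1,914.2206       9,200.4325
P = 534.8868.
Convexity = Σ t(t+1)·PV / [P·(1+y)²] = 9,200.4325 / (534.8868 × 1.133160) = 15.17942.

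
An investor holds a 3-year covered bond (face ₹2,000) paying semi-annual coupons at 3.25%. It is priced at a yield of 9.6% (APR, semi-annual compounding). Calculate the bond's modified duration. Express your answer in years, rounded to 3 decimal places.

2.738 years

Periodic yield y = 0.048. First find Macaulay duration:
  t   CF        PV=CF/(1+0.048)^t    t·PV
  1        32.50        31.0115        31.0115
  2        32.50        29.5911        59.1822
  3        32.50        28.2358        84.7073
  4        32.50        26.9425       107.7701
  5        32.50        25.7085       128.5426
  6     2,032.50     1,534.1325     9,204.7947
  Σ                  1,675.6218     9,616.0083
P = 1,675.6218; Macaulay duration = 9,616.0083 / 1,675.6218 = 5.73877 half-year periods = 2.86939 years.
Modified duration = D_Mac / (1 + y) = 2.86939 / 1.048 = 2.73796 years.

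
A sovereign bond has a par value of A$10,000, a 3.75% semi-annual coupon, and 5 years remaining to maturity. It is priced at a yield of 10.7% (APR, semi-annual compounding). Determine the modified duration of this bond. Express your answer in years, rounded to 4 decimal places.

4.2938 years

Periodic yield y = 0.0535. First find Macaulay duration:
  t   CF        PV=CF/(1+0.0535)^t    t·PV
  1       187.50       177.9782       177.9782
  2       187.50       168.9399       337.8798
  3       187.50       160.3606       481.0818
  4       187.50       152.2170       608.8679
  5       187.50       144.4869       722.4347
  6       187.50       137.1494       822.8966
  7       187.50       130.1846       911.2919
  8       187.50       123.5734       988.5871
  9       187.50       117.2979     1,055.6815
  10   10,187.50     6,049.5382    60,495.3818
  Σ                  7,361.7261    66,602.0814
P = 7,361.7261; Macaulay duration = 66,602.0814 / 7,361.7261 = 9.04707 half-year periods = 4.52354 years.
Modified duration = D_Mac / (1 + y) = 4.52354 / 1.0535 = 4.29382 years.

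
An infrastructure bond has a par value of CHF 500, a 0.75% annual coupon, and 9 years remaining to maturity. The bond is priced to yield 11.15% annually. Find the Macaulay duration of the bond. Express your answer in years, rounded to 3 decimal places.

Periodic yield y = 0.1115. Discount each cash flow and weight by its year:
  t   CF        PV=CF/(1+0.1115)^t    t·PV
  1         3.75         3.3738         3.3738
  2         3.75         3.0354         6.0707
  3         3.75         2.7309         8.1926
  4         3.75         2.4569         9.8277
  5         3.75         2.2105        11.0523
  6         3.75         1.9887        11.9323
  7         3.75         1.7892        12.5246
  8         3.75         1.6097        12.8779
  9       503.75       194.5494     1,750.9444
  Σ                    213.7445     1,826.7966
Price P = Σ PV = 213.7445.
Macaulay duration = Σ(t·PV) / P = 1,826.7966 / 213.7445 = 8.54663 years.

8.547 years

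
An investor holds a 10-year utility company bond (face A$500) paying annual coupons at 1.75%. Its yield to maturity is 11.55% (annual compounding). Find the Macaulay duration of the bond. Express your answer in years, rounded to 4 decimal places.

Periodic yield y = 0.1155. Discount each cash flow and weight by its year:
  t   CF        PV=CF/(1+0.1155)^t    t·PV
  1         8.75         7.8440         7.8440
  2         8.75         7.0318        14.0637
  3         8.75         6.3038        18.9113
  4         8.75         5.6511        22.6042
  5         8.75         5.0659        25.3297
  6         8.75         4.5414        27.2485
  7         8.75         4.0712        28.4983
  8         8.75         3.6497        29.1972
  9         8.75         3.2718        29.4459
  10      508.75       170.5331     1,705.3310
  Σ                    217.9637     1,908.4737
Price P = Σ PV = 217.9637.
Macaulay duration = Σ(t·PV) / P = 1,908.4737 / 217.9637 = 8.75592 years.

8.7559 years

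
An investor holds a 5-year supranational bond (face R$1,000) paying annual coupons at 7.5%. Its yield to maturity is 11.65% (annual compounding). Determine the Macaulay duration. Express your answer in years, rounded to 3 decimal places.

4.287 years

Periodic yield y = 0.1165. Discount each cash flow and weight by its year:
  t   CF        PV=CF/(1+0.1165)^t    t·PV
  1        75.00        67.1742        67.1742
  2        75.00        60.1650       120.3300
  3        75.00        53.8871       161.6614
  4        75.00        48.2643       193.0574
  5     1,075.00       619.6049     3,098.0244
  Σ                    849.0955     3,640.2473
Price P = Σ PV = 849.0955.
Macaulay duration = Σ(t·PV) / P = 3,640.2473 / 849.0955 = 4.28721 years.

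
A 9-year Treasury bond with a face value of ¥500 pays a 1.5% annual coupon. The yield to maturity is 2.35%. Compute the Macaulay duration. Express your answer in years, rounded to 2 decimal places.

Periodic yield y = 0.0235. Discount each cash flow and weight by its year:
  t   CF        PV=CF/(1+0.0235)^t    t·PV
  1         7.50         7.3278         7.3278
  2         7.50         7.1595        14.3191
  3         7.50         6.9952        20.9855
  4         7.50         6.8345        27.3382
  5         7.50         6.6776        33.3881
  6         7.50         6.5243        39.1458
  7         7.50         6.3745        44.6215
  8         7.50         6.2281        49.8251
  9       507.50       411.7612     3,705.8508
  Σ                    465.8828     3,942.8020
Price P = Σ PV = 465.8828.
Macaulay duration = Σ(t·PV) / P = 3,942.8020 / 465.8828 = 8.46308 years.

8.46 years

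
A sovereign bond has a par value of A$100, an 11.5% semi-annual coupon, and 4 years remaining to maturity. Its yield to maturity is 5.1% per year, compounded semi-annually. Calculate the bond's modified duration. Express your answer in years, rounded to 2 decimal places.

3.31 years

Periodic yield y = 0.0255. First find Macaulay duration:
  t   CF        PV=CF/(1+0.0255)^t    t·PV
  1         5.75         5.6070         5.6070
  2         5.75         5.4676        10.9352
  3         5.75         5.3316        15.9949
  4         5.75         5.1991        20.7963
  5         5.75         5.0698        25.3489
  6         5.75         4.9437        29.6623
  7         5.75         4.8208        33.7455
  8       105.75        86.4560       691.6479
  Σ                    122.8956       833.7380
P = 122.8956; Macaulay duration = 833.7380 / 122.8956 = 6.78412 half-year periods = 3.39206 years.
Modified duration = D_Mac / (1 + y) = 3.39206 / 1.0255 = 3.30771 years.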